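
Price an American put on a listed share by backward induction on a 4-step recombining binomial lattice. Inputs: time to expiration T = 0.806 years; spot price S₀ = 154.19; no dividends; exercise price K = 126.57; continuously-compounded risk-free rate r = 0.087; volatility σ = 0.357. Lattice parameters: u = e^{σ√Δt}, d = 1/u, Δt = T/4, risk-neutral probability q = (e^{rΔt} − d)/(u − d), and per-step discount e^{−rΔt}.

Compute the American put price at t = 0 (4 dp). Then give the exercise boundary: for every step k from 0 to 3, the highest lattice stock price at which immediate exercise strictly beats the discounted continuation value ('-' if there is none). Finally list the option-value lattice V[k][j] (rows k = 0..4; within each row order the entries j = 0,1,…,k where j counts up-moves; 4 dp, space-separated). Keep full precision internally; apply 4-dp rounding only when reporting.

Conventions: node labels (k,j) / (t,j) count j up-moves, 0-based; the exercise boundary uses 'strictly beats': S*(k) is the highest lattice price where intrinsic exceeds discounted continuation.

Δt=0.20150  u=1.17381  d=0.85193  q=0.51497  discount=0.98262
step 4 (expiry): payoffs max(K−S,0) = 45.3490 14.6617 0.0000 0.0000 0.0000
step 3: (k=3,j=0): S=95.3379, K−S=31.2321, hold=29.0326 ⇒ V=31.2321 exercise | (k=3,j=1): S=131.3588, K−S=0.0000, hold=6.9878 ⇒ V=6.9878 continue | (k=3,j=2): S=180.9894, K−S=0.0000, hold=0.0000 ⇒ V=0.0000 continue | (k=3,j=3): S=249.3716, K−S=0.0000, hold=0.0000 ⇒ V=0.0000 continue  boundary S*=95.3379
step 2: (k=2,j=0): S=111.9083, K−S=14.6617, hold=18.4214 ⇒ V=18.4214 continue | (k=2,j=1): S=154.1900, K−S=0.0000, hold=3.3304 ⇒ V=3.3304 continue | (k=2,j=2): S=212.4467, K−S=0.0000, hold=0.0000 ⇒ V=0.0000 continue  boundary S*=-
step 1: (k=1,j=0): S=131.3588, K−S=0.0000, hold=10.4650 ⇒ V=10.4650 continue | (k=1,j=1): S=180.9894, K−S=0.0000, hold=1.5873 ⇒ V=1.5873 continue  boundary S*=-
step 0: (k=0,j=0): S=154.1900, K−S=0.0000, hold=5.7909 ⇒ V=5.7909 continue  boundary S*=-

price = 5.7909
boundary = - - - 95.3379
tree:
5.7909
10.4650 1.5873
18.4214 3.3304 0.0000
31.2321 6.9878 0.0000 0.0000
45.3490 14.6617 0.0000 0.0000 0.0000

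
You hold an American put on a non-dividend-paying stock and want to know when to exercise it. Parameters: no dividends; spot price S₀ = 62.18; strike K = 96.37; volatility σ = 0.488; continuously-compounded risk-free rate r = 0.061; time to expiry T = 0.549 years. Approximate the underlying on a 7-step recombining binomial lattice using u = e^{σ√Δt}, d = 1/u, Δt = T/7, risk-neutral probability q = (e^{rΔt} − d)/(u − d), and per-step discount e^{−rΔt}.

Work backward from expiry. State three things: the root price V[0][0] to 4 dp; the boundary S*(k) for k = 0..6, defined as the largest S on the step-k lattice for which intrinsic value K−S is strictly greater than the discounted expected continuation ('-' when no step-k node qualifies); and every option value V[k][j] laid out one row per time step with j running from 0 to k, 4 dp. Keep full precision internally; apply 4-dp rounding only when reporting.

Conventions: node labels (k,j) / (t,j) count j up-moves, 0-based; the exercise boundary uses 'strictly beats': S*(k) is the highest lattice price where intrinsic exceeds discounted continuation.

price = 34.3828
boundary = - 54.2373 62.1800 54.2373 62.1800 71.2859 81.7253
tree:
34.3828
42.1327 26.4411
49.0609 34.1900 18.4215
55.1040 42.1327 25.6793 10.8473
60.3752 49.0609 34.1900 16.8380 4.5522
64.9731 55.1040 42.1327 25.0841 8.1917 0.7076
68.9837 60.3752 49.0609 34.1900 14.6447 1.3762 0.0000
72.4819 64.9731 55.1040 42.1327 25.0841 2.6766 0.0000 0.0000

Δt=0.07843  u=1.14644  d=0.87226  q=0.48338  discount=0.99523
step 7 (expiry): payoffs max(K−S,0) = 72.4819 64.9731 55.1040 42.1327 25.0841 2.6766 0.0000 0.0000
step 6: (k=6,j=0): S=27.3863, K−S=68.9837, hold=68.5237 ⇒ V=68.9837 exercise | (k=6,j=1): S=35.9948, K−S=60.3752, hold=59.9153 ⇒ V=60.3752 exercise | (k=6,j=2): S=47.3091, K−S=49.0609, hold=48.6009 ⇒ V=49.0609 exercise | (k=6,j=3): S=62.1800, K−S=34.1900, hold=33.7301 ⇒ V=34.1900 exercise | (k=6,j=4): S=81.7253, K−S=14.6447, hold=14.1848 ⇒ V=14.6447 exercise | (k=6,j=5): S=107.4143, K−S=0.0000, hold=1.3762 ⇒ V=1.3762 continue | (k=6,j=6): S=141.1782, K−S=0.0000, hold=0.0000 ⇒ V=0.0000 continue  boundary S*=81.7253
step 5: (k=5,j=0): S=31.3969, K−S=64.9731, hold=64.5132 ⇒ V=64.9731 exercise | (k=5,j=1): S=41.2660, K−S=55.1040, hold=54.6441 ⇒ V=55.1040 exercise | (k=5,j=2): S=54.2373, K−S=42.1327, hold=41.6728 ⇒ V=42.1327 exercise | (k=5,j=3): S=71.2859, K−S=25.0841, hold=24.6242 ⇒ V=25.0841 exercise | (k=5,j=4): S=93.6934, K−S=2.6766, hold=8.1917 ⇒ V=8.1917 continue | (k=5,j=5): S=123.1444, K−S=0.0000, hold=0.7076 ⇒ V=0.7076 continue  boundary S*=71.2859
step 4: (k=4,j=0): S=35.9948, K−S=60.3752, hold=59.9153 ⇒ V=60.3752 exercise | (k=4,j=1): S=47.3091, K−S=49.0609, hold=48.6009 ⇒ V=49.0609 exercise | (k=4,j=2): S=62.1800, K−S=34.1900, hold=33.7301 ⇒ V=34.1900 exercise | (k=4,j=3): S=81.7253, K−S=14.6447, hold=16.8380 ⇒ V=16.8380 continue | (k=4,j=4): S=107.4143, K−S=0.0000, hold=4.5522 ⇒ V=4.5522 continue  boundary S*=62.1800
step 3: (k=3,j=0): S=41.2660, K−S=55.1040, hold=54.6441 ⇒ V=55.1040 exercise | (k=3,j=1): S=54.2373, K−S=42.1327, hold=41.6728 ⇒ V=42.1327 exercise | (k=3,j=2): S=71.2859, K−S=25.0841, hold=25.6793 ⇒ V=25.6793 continue | (k=3,j=3): S=93.6934, K−S=2.6766, hold=10.8473 ⇒ V=10.8473 continue  boundary S*=54.2373
step 2: (k=2,j=0): S=47.3091, K−S=49.0609, hold=48.6009 ⇒ V=49.0609 exercise | (k=2,j=1): S=62.1800, K−S=34.1900, hold=34.0164 ⇒ V=34.1900 exercise | (k=2,j=2): S=81.7253, K−S=14.6447, hold=18.4215 ⇒ V=18.4215 continue  boundary S*=62.1800
step 1: (k=1,j=0): S=54.2373, K−S=42.1327, hold=41.6728 ⇒ V=42.1327 exercise | (k=1,j=1): S=71.2859, K−S=25.0841, hold=26.4411 ⇒ V=26.4411 continue  boundary S*=54.2373
step 0: (k=0,j=0): S=62.1800, K−S=34.1900, hold=34.3828 ⇒ V=34.3828 continue  boundary S*=-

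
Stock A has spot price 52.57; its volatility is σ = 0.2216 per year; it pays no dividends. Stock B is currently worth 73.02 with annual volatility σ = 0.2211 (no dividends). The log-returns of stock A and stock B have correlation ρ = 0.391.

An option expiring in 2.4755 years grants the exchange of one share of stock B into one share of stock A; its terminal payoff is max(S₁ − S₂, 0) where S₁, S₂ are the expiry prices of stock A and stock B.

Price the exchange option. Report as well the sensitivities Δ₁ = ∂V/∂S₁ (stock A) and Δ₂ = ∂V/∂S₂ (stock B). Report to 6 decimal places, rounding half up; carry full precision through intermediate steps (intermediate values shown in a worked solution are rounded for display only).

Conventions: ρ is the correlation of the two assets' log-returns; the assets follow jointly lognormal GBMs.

exchange price = 2.567116
Δ1 = 0.253754
Δ2 = -0.147531

σ_eff = √(σ₁² + σ₂² − 2ρσ₁σ₂) = √(0.2216² + 0.2211² − 2·0.391·0.2216·0.2211) = 0.244289
d₁ = (ln(S₁/S₂) + (q₂ − q₁ + σ_eff²/2)T) / (σ_eff√T) = (ln(52.57/73.02) + (0.0 − 0.0 + 0.029839)·2.4755) / 0.384357 = -0.662723
d₂ = d₁ − σ_eff√T = -0.662723 − 0.384357 = -1.047080
N(d₁) = 0.253754,  N(d₂) = 0.147531
V = S₁·e^{−q₁T}·N(d₁) − S₂·e^{−q₂T}·N(d₂) = 13.339849 − 10.772734 = 2.567116
Key observation: no risk-free rate is needed — with the second asset as numeraire the exchange option is a call on the ratio S₁/S₂, and r cancels out of the value.
Δ₁ = e^{−q₁T}·N(d₁) = 0.253754;  Δ₂ = −e^{−q₂T}·N(d₂) = -0.147531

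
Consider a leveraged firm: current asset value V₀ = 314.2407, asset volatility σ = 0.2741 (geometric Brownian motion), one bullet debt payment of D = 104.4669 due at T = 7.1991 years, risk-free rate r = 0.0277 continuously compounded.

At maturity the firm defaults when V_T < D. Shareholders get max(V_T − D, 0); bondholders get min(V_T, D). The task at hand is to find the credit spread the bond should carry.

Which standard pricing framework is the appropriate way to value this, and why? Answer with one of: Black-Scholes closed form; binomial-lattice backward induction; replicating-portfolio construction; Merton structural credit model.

framework: Merton structural credit model

Key observation: the asked-for credit quantity lives on the firm's capital structure — asset value, asset volatility, debt face 104.4669 — which is the structural model's domain.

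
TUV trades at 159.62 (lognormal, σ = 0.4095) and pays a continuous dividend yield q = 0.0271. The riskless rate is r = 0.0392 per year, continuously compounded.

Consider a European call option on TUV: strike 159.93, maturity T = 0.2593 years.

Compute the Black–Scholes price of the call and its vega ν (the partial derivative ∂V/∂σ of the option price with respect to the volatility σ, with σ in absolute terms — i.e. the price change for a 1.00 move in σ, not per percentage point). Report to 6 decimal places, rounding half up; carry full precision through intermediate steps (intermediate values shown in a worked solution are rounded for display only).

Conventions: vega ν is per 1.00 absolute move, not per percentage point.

price = 13.248947
ν = 32.005099

σ√T = 0.4095·√0.2593 = 0.208524
d₁ = (ln(S/K) + (r−q+σ²/2)T) / (σ√T) = (ln(159.62/159.93) + (0.0392−0.0271+0.4095²/2)·0.2593) / 0.208524 = (-0.001940 + 0.024879) / 0.208524 = 0.110004
d₂ = d₁ − σ√T = 0.110004 − 0.208524 = -0.098520
e^{−rT} = 0.989887
e^{−qT} = 0.992998
N(d₁) = 0.543797,  N(d₂) = 0.460760
Call price V = S·e^{−qT}·N(d₁) − K·e^{−rT}·N(d₂) = 86.193021 − 72.944074 = 13.248947
φ(d₁) = (1/√(2π))·e^{−d₁²/2} = 0.396536
ν = S·e^{−qT}·φ(d₁)·√T = 32.005099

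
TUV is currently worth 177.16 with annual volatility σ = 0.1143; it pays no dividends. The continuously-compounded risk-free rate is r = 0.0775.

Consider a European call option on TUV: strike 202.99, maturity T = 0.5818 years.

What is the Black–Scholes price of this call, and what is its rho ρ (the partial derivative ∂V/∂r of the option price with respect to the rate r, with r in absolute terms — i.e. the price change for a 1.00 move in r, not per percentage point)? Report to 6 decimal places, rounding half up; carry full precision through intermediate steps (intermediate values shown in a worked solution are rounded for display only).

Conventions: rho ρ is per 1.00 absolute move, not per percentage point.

price = 1.237033
ρ = 15.624516

σ√T = 0.1143·√0.5818 = 0.087183
d₁ = (ln(S/K) + (r+σ²/2)T) / (σ√T) = (ln(177.16/202.99) + (0.0775+0.1143²/2)·0.5818) / 0.087183 = (-0.136103 + 0.048890) / 0.087183 = -1.000347
d₂ = d₁ − σ√T = -1.000347 − 0.087183 = -1.087530
e^{−rT} = 0.955912
N(d₁) = 0.158571,  N(d₂) = 0.138401
Call price V = S·N(d₁) − K·e^{−rT}·N(d₂) = 28.092508 − 26.855475 = 1.237033
ρ = K·T·e^{−rT}·N(d₂) = 15.624516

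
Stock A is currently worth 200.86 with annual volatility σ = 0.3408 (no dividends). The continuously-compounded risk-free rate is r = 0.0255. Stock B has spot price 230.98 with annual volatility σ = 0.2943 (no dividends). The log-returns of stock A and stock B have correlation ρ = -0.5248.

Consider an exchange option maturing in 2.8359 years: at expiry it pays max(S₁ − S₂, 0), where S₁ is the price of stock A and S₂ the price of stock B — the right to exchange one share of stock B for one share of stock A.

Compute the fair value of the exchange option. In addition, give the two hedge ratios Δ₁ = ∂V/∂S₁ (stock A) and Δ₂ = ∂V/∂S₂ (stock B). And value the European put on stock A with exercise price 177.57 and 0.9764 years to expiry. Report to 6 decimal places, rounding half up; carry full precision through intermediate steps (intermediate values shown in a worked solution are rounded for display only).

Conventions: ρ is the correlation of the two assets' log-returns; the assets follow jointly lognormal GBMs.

exchange price = 63.415662
Δ1 = 0.624690
Δ2 = -0.268679
price(stock A put K=177.57) = 13.534140

σ_eff = √(σ₁² + σ₂² − 2ρσ₁σ₂) = √(0.3408² + 0.2943² − 2·-0.5248·0.3408·0.2943) = 0.555004
d₁ = (ln(S₁/S₂) + (q₂ − q₁ + σ_eff²/2)T) / (σ_eff√T) = (ln(200.86/230.98) + (0.0 − 0.0 + 0.154015)·2.8359) / 0.934634 = 0.317822
d₂ = d₁ − σ_eff√T = 0.317822 − 0.934634 = -0.616812
N(d₁) = 0.624690,  N(d₂) = 0.268679
V = S₁·e^{−q₁T}·N(d₁) − S₂·e^{−q₂T}·N(d₂) = 125.475238 − 62.059576 = 63.415662
Δ₁ = e^{−q₁T}·N(d₁) = 0.624690;  Δ₂ = −e^{−q₂T}·N(d₂) = -0.268679
[vanilla: stock A put K=177.57]
σ√T = 0.3408·√0.9764 = 0.336755
d₁ = (ln(S/K) + (r+σ²/2)T) / (σ√T) = (ln(200.86/177.57) + (0.0255+0.3408²/2)·0.9764) / 0.336755 = (0.123243 + 0.081600) / 0.336755 = 0.608287
d₂ = d₁ − σ√T = 0.608287 − 0.336755 = 0.271532
e^{−rT} = 0.975409
N(−d₁) = 0.271499,  N(−d₂) = 0.392991
price = K·e^{−rT}·N(−d₂) − S·N(−d₁) = 68.067373 − 54.533233 = 13.534140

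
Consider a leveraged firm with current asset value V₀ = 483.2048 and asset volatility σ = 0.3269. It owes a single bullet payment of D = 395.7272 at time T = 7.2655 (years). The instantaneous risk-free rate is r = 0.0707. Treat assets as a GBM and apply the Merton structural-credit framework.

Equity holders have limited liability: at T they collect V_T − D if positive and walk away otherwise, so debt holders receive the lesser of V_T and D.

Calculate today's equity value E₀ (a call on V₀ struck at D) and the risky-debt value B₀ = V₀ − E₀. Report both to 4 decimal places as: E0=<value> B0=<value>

With assets at 483.2048 and a single debt payment of 395.7272 at 7.2655 years:
d₁ = [ln(V₀/D) + (r + σ²/2)T] / (σ√T)
   = [ln(483.2048/395.7272) + (0.0707 + 0.5·0.3269²)·7.2655] / (0.3269·√7.2655)
   = [0.199715 + 0.901880] / 0.881146 = 1.250185
d₂ = d₁ − σ√T = 1.250185 − 0.881146 = 0.369040
N(d₁) = 0.894384,  N(d₂) = 0.643951,  e^(−rT) = 0.598295
E₀ = V₀·N(d₁) − D·e^(−rT)·N(d₂)
   = 483.2048·0.894384 − 395.7272·0.598295·0.643951 = 279.707743
B₀ = V₀ − E₀ = 483.2048 − 279.707743 = 203.497057

E0=279.7077 B0=203.4971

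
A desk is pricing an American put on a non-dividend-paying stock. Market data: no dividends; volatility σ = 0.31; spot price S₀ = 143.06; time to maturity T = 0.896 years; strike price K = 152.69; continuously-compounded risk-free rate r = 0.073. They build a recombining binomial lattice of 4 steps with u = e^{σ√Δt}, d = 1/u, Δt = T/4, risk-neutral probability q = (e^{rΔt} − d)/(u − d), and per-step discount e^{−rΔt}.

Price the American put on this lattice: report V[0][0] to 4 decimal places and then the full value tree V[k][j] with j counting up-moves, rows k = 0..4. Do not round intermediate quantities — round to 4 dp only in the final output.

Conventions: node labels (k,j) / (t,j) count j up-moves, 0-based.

price = 18.6334
tree:
18.6334
29.9873 8.7179
46.0108 16.1109 2.1530
60.5686 29.1524 4.5534 0.0000
73.1397 46.0108 9.6300 0.0000 0.0000

params: Δt=0.22400 u=1.15803 d=0.86354 q=0.51937 e^(-rΔt)=0.98378
t_4 payoffs: 73.1397 46.0108 9.6300 0.0000 0.0000
k=3: node(3,0) S=92.1214 payoff=60.5686 vs cont=58.0921 → 60.5686 [stop]  node(3,1) S=123.5376 payoff=29.1524 vs cont=26.6759 → 29.1524 [stop]  node(3,2) S=165.6675 payoff=0.0000 vs cont=4.5534 → 4.5534 [wait]  node(3,3) S=222.1650 payoff=0.0000 vs cont=0.0000 → 0.0000 [wait]
k=2: node(2,0) S=106.6792 payoff=46.0108 vs cont=43.5343 → 46.0108 [stop]  node(2,1) S=143.0600 payoff=9.6300 vs cont=16.1109 → 16.1109 [wait]  node(2,2) S=191.8477 payoff=0.0000 vs cont=2.1530 → 2.1530 [wait]
k=1: node(1,0) S=123.5376 payoff=29.1524 vs cont=29.9873 → 29.9873 [wait]  node(1,1) S=165.6675 payoff=0.0000 vs cont=8.7179 → 8.7179 [wait]
k=0: node(0,0) S=143.0600 payoff=9.6300 vs cont=18.6334 → 18.6334 [wait]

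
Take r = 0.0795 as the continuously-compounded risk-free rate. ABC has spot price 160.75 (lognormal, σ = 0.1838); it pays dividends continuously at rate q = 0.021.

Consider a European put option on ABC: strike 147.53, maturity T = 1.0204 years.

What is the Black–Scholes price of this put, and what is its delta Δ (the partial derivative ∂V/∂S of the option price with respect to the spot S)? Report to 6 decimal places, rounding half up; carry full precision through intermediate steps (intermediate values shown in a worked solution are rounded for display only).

σ√T = 0.1838·√1.0204 = 0.185665
d₁ = (ln(S/K) + (r−q+σ²/2)T) / (σ√T) = (ln(160.75/147.53) + (0.0795−0.021+0.1838²/2)·1.0204) / 0.185665 = (0.085819 + 0.076929) / 0.185665 = 0.876567
d₂ = d₁ − σ√T = 0.876567 − 0.185665 = 0.690901
e^{−rT} = 0.922081
e^{−qT} = 0.978800
N(−d₁) = 0.190361,  N(−d₂) = 0.244814
Put price V = K·e^{−rT}·N(−d₂) − S·e^{−qT}·N(−d₁) = 33.303156 − 29.951788 = 3.351368
Δ = −e^{−qT}·N(−d₁) = -0.186325

price = 3.351368
Δ = -0.186325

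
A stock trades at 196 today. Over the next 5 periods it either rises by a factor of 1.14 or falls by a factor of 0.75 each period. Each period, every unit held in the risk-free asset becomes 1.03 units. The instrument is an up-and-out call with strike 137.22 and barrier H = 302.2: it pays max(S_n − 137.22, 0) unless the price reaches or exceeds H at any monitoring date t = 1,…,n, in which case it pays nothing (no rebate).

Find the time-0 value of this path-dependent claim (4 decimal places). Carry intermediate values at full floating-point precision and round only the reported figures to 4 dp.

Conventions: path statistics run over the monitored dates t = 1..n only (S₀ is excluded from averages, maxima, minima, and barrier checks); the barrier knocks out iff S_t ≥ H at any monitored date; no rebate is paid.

Risk-neutral up-probability p* = (R−d)/(u−d) = (1.03−0.75)/(1.14−0.75) = 0.7179; the claim prices as the p*-weighted sum of path payoffs discounted by R^5.
Enumerate all 2^5 = 32 price paths (U = up ×1.14, D = down ×0.75); each path with k up-moves has probability p*^k·(1−p*)^(5−k).
DDDDD: M=147.0000, payoff=0.0000, prob=0.001785
UDDDD: M=223.4400, payoff=0.0000, prob=0.004544
DUDDD: M=167.5800, payoff=0.0000, prob=0.004544
UUDDD: M=254.7216, payoff=0.0000, prob=0.011566
DDUDD: M=147.0000, payoff=0.0000, prob=0.004544
UDUDD: M=223.4400, payoff=0.0000, prob=0.011566
DUUDD: M=191.0412, payoff=0.0000, prob=0.011566
UUUDD: M=290.3826, payoff=26.1202, prob=0.029440
DDDUD: M=147.0000, payoff=0.0000, prob=0.004544
UDDUD: M=223.4400, payoff=0.0000, prob=0.011566
DUDUD: M=167.5800, payoff=0.0000, prob=0.011566
UUDUD: M=254.7216, payoff=26.1202, prob=0.029440
DDUUD: M=147.0000, payoff=0.0000, prob=0.011566
UDUUD: M=223.4400, payoff=26.1202, prob=0.029440
DUUUD: M=217.7870, payoff=26.1202, prob=0.029440
UUUUD: M=331.0362, payoff=0.0000, prob=0.074938
DDDDU: M=147.0000, payoff=0.0000, prob=0.004544
UDDDU: M=223.4400, payoff=0.0000, prob=0.011566
DUDDU: M=167.5800, payoff=0.0000, prob=0.011566
UUDDU: M=254.7216, payoff=26.1202, prob=0.029440
DDUDU: M=147.0000, payoff=0.0000, prob=0.011566
UDUDU: M=223.4400, payoff=26.1202, prob=0.029440
DUUDU: M=191.0412, payoff=26.1202, prob=0.029440
UUUDU: M=290.3826, payoff=111.0571, prob=0.074938
DDDUU: M=147.0000, payoff=0.0000, prob=0.011566
UDDUU: M=223.4400, payoff=26.1202, prob=0.029440
DUDUU: M=167.5800, payoff=26.1202, prob=0.029440
UUDUU: M=254.7216, payoff=111.0571, prob=0.074938
DDUUU: M=163.3402, payoff=26.1202, prob=0.029440
UDUUU: M=248.2771, payoff=111.0571, prob=0.074938
DUUUU: M=248.2771, payoff=111.0571, prob=0.074938
UUUUU: M=377.3813, payoff=0.0000, prob=0.190751
Price = Σ prob·payoff / R^5 = 40.979346 / 1.159274 = 35.3491

price = 35.3491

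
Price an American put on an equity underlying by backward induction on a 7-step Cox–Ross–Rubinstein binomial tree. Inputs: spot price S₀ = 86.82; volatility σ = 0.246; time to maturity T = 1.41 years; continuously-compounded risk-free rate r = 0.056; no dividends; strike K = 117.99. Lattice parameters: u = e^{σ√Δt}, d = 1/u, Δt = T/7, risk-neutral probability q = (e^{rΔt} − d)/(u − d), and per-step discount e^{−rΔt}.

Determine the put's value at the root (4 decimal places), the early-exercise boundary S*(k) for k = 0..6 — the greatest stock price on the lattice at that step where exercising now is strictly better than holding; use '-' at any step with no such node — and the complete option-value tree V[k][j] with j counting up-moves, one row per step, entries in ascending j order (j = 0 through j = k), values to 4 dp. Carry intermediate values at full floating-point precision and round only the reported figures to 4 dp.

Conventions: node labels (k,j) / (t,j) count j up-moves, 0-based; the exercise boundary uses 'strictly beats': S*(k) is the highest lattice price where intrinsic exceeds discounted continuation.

params: Δt=0.20143 u=1.11673 d=0.89547 q=0.52370 e^(-rΔt)=0.98878
t_7 payoffs: 77.9055 68.0010 55.6492 40.2453 21.0353 0.0000 0.0000 0.0000
t_6: node(6,0) S=44.7637 payoff=73.2263 vs cont=71.9029 → 73.2263 [stop]  node(6,1) S=55.8243 payoff=62.1657 vs cont=60.8422 → 62.1657 [stop]  node(6,2) S=69.6180 payoff=48.3720 vs cont=47.0485 → 48.3720 [stop]  node(6,3) S=86.8200 payoff=31.1700 vs cont=29.8466 → 31.1700 [stop]  node(6,4) S=108.2724 payoff=9.7176 vs cont=9.9068 → 9.9068 [wait]  node(6,5) S=135.0256 payoff=0.0000 vs cont=0.0000 → 0.0000 [wait]  node(6,6) S=168.3891 payoff=0.0000 vs cont=0.0000 → 0.0000 [wait]  ⇒ S*(6)=86.8200
t_5: node(5,0) S=49.9890 payoff=68.0010 vs cont=66.6775 → 68.0010 [stop]  node(5,1) S=62.3408 payoff=55.6492 vs cont=54.3257 → 55.6492 [stop]  node(5,2) S=77.7447 payoff=40.2453 vs cont=38.9219 → 40.2453 [stop]  node(5,3) S=96.9547 payoff=21.0353 vs cont=19.8099 → 21.0353 [stop]  node(5,4) S=120.9113 payoff=0.0000 vs cont=4.6657 → 4.6657 [wait]  node(5,5) S=150.7874 payoff=0.0000 vs cont=0.0000 → 0.0000 [wait]  ⇒ S*(5)=96.9547
t_4: node(4,0) S=55.8243 payoff=62.1657 vs cont=60.8422 → 62.1657 [stop]  node(4,1) S=69.6180 payoff=48.3720 vs cont=47.0485 → 48.3720 [stop]  node(4,2) S=86.8200 payoff=31.1700 vs cont=29.8466 → 31.1700 [stop]  node(4,3) S=108.2724 payoff=9.7176 vs cont=12.3229 → 12.3229 [wait]  node(4,4) S=135.0256 payoff=0.0000 vs cont=2.1974 → 2.1974 [wait]  ⇒ S*(4)=86.8200
t_3: node(3,0) S=62.3408 payoff=55.6492 vs cont=54.3257 → 55.6492 [stop]  node(3,1) S=77.7447 payoff=40.2453 vs cont=38.9219 → 40.2453 [stop]  node(3,2) S=96.9547 payoff=21.0353 vs cont=21.0609 → 21.0609 [wait]  node(3,3) S=120.9113 payoff=0.0000 vs cont=6.9415 → 6.9415 [wait]  ⇒ S*(3)=77.7447
t_2: node(2,0) S=69.6180 payoff=48.3720 vs cont=47.0485 → 48.3720 [stop]  node(2,1) S=86.8200 payoff=31.1700 vs cont=29.8598 → 31.1700 [stop]  node(2,2) S=108.2724 payoff=9.7176 vs cont=13.5133 → 13.5133 [wait]  ⇒ S*(2)=86.8200
t_1: node(1,0) S=77.7447 payoff=40.2453 vs cont=38.9219 → 40.2453 [stop]  node(1,1) S=96.9547 payoff=21.0353 vs cont=21.6774 → 21.6774 [wait]  ⇒ S*(1)=77.7447
t_0: node(0,0) S=86.8200 payoff=31.1700 vs cont=30.1790 → 31.1700 [stop]  ⇒ S*(0)=86.8200

price = 31.1700
boundary = 86.8200 77.7447 86.8200 77.7447 86.8200 96.9547 86.8200
tree:
31.1700
40.2453 21.6774
48.3720 31.1700 13.5133
55.6492 40.2453 21.0609 6.9415
62.1657 48.3720 31.1700 12.3229 2.1974
68.0010 55.6492 40.2453 21.0353 4.6657 0.0000
73.2263 62.1657 48.3720 31.1700 9.9068 0.0000 0.0000
77.9055 68.0010 55.6492 40.2453 21.0353 0.0000 0.0000 0.0000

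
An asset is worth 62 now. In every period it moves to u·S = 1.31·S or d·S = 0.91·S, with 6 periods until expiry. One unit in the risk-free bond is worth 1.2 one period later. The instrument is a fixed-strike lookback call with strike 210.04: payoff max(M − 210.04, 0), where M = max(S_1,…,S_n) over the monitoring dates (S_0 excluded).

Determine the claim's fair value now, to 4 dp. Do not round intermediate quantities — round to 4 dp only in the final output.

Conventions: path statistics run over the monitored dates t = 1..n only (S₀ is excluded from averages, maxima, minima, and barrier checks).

price = 6.2652

No-arbitrage gives p* = (R−d)/(u−d) = 0.7250: enumerate every path, weight its payoff by its p*-probability, and discount by R^6.
Enumerate all 2^6 = 64 price paths (U = up ×1.31, D = down ×0.91); each path with k up-moves has probability p*^k·(1−p*)^(6−k).
DDDDDD: M=56.4200, payoff=0.0000, prob=0.000433
UDDDDD: M=81.2200, payoff=0.0000, prob=0.001140
DUDDDD: M=73.9102, payoff=0.0000, prob=0.001140
UUDDDD: M=106.3982, payoff=0.0000, prob=0.003006
DDUDDD: M=67.2583, payoff=0.0000, prob=0.001140
UDUDDD: M=96.8224, payoff=0.0000, prob=0.003006
DUUDDD: M=96.8224, payoff=0.0000, prob=0.003006
UUUDDD: M=139.3816, payoff=0.0000, prob=0.007925
DDDUDD: M=61.2050, payoff=0.0000, prob=0.001140
UDDUDD: M=88.1083, payoff=0.0000, prob=0.003006
DUDUDD: M=88.1083, payoff=0.0000, prob=0.003006
UUDUDD: M=126.8373, payoff=0.0000, prob=0.007925
DDUUDD: M=88.1083, payoff=0.0000, prob=0.003006
UDUUDD: M=126.8373, payoff=0.0000, prob=0.007925
DUUUDD: M=126.8373, payoff=0.0000, prob=0.007925
UUUUDD: M=182.5900, payoff=0.0000, prob=0.020894
DDDDUD: M=56.4200, payoff=0.0000, prob=0.001140
UDDDUD: M=81.2200, payoff=0.0000, prob=0.003006
DUDDUD: M=80.1786, payoff=0.0000, prob=0.003006
UUDDUD: M=115.4219, payoff=0.0000, prob=0.007925
DDUDUD: M=80.1786, payoff=0.0000, prob=0.003006
UDUDUD: M=115.4219, payoff=0.0000, prob=0.007925
DUUDUD: M=115.4219, payoff=0.0000, prob=0.007925
UUUDUD: M=166.1569, payoff=0.0000, prob=0.020894
DDDUUD: M=80.1786, payoff=0.0000, prob=0.003006
UDDUUD: M=115.4219, payoff=0.0000, prob=0.007925
DUDUUD: M=115.4219, payoff=0.0000, prob=0.007925
UUDUUD: M=166.1569, payoff=0.0000, prob=0.020894
DDUUUD: M=115.4219, payoff=0.0000, prob=0.007925
UDUUUD: M=166.1569, payoff=0.0000, prob=0.020894
DUUUUD: M=166.1569, payoff=0.0000, prob=0.020894
UUUUUD: M=239.1928, payoff=29.1528, prob=0.055084
DDDDDU: M=56.4200, payoff=0.0000, prob=0.001140
UDDDDU: M=81.2200, payoff=0.0000, prob=0.003006
DUDDDU: M=73.9102, payoff=0.0000, prob=0.003006
UUDDDU: M=106.3982, payoff=0.0000, prob=0.007925
DDUDDU: M=72.9625, payoff=0.0000, prob=0.003006
UDUDDU: M=105.0340, payoff=0.0000, prob=0.007925
DUUDDU: M=105.0340, payoff=0.0000, prob=0.007925
UUUDDU: M=151.2027, payoff=0.0000, prob=0.020894
DDDUDU: M=72.9625, payoff=0.0000, prob=0.003006
UDDUDU: M=105.0340, payoff=0.0000, prob=0.007925
DUDUDU: M=105.0340, payoff=0.0000, prob=0.007925
UUDUDU: M=151.2027, payoff=0.0000, prob=0.020894
DDUUDU: M=105.0340, payoff=0.0000, prob=0.007925
UDUUDU: M=151.2027, payoff=0.0000, prob=0.020894
DUUUDU: M=151.2027, payoff=0.0000, prob=0.020894
UUUUDU: M=217.6655, payoff=7.6255, prob=0.055084
DDDDUU: M=72.9625, payoff=0.0000, prob=0.003006
UDDDUU: M=105.0340, payoff=0.0000, prob=0.007925
DUDDUU: M=105.0340, payoff=0.0000, prob=0.007925
UUDDUU: M=151.2027, payoff=0.0000, prob=0.020894
DDUDUU: M=105.0340, payoff=0.0000, prob=0.007925
UDUDUU: M=151.2027, payoff=0.0000, prob=0.020894
DUUDUU: M=151.2027, payoff=0.0000, prob=0.020894
UUUDUU: M=217.6655, payoff=7.6255, prob=0.055084
DDDUUU: M=105.0340, payoff=0.0000, prob=0.007925
UDDUUU: M=151.2027, payoff=0.0000, prob=0.020894
DUDUUU: M=151.2027, payoff=0.0000, prob=0.020894
UUDUUU: M=217.6655, payoff=7.6255, prob=0.055084
DDUUUU: M=151.2027, payoff=0.0000, prob=0.020894
UDUUUU: M=217.6655, payoff=7.6255, prob=0.055084
DUUUUU: M=217.6655, payoff=7.6255, prob=0.055084
UUUUUU: M=313.3426, payoff=103.3026, prob=0.145221
Price = Σ prob·payoff / R^6 = 18.707703 / 2.985984 = 6.2652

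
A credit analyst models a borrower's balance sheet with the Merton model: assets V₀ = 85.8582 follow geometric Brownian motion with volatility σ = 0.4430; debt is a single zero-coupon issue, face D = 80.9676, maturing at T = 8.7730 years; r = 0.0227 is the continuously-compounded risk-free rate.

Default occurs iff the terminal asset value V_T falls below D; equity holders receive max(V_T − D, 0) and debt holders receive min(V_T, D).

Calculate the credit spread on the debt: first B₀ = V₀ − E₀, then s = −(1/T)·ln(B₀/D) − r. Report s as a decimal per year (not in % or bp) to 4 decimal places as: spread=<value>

spread=0.0625

Equity is a call on the firm's assets struck at D = 80.9676:
d₁ = [ln(V₀/D) + (r + σ²/2)T] / (σ√T)
   = [ln(85.8582/80.9676) + (0.0227 + 0.5·0.4430²)·8.7730] / (0.4430·√8.7730)
   = [0.058648 + 1.059993] / 1.312133 = 0.852537
d₂ = d₁ − σ√T = 0.852537 − 1.312133 = -0.459596
N(d₁) = 0.803042,  N(d₂) = 0.322903,  e^(−rT) = 0.819429
E₀ = V₀·N(d₁) − D·e^(−rT)·N(d₂)
   = 85.8582·0.803042 − 80.9676·0.819429·0.322903 = 47.524005
B₀ = V₀ − E₀ = 85.8582 − 47.524005 = 38.334195
spread = −(1/T)·ln(B₀/D) − r = −(1/8.7730)·ln(38.334195/80.9676) − 0.0227 = 0.06252817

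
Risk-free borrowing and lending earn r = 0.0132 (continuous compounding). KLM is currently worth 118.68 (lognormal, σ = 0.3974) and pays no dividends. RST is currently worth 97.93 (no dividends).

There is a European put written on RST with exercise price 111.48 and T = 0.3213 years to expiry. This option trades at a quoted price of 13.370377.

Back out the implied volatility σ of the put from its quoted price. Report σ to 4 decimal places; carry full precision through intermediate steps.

sigma = 0.1521

At σ = 0.1521 the Black–Scholes value reproduces the quote:
σ√T = 0.1521·√0.3213 = 0.086215
d₁ = (ln(S/K) + (r+σ²/2)T) / (σ√T) = (ln(97.93/111.48) + (0.0132+0.1521²/2)·0.3213) / 0.086215 = (-0.129592 + 0.007958) / 0.086215 = -1.410823
d₂ = d₁ − σ√T = -1.410823 − 0.086215 = -1.497038
e^{−rT} = 0.995768
N(−d₁) = 0.920852,  N(−d₂) = 0.932808
V = K·e^{−rT}·N(−d₂) − S·N(−d₁) = 103.549369 − 90.178991 = 13.370377 (the quoted price), and the Black–Scholes price is strictly increasing in σ, so σ is unique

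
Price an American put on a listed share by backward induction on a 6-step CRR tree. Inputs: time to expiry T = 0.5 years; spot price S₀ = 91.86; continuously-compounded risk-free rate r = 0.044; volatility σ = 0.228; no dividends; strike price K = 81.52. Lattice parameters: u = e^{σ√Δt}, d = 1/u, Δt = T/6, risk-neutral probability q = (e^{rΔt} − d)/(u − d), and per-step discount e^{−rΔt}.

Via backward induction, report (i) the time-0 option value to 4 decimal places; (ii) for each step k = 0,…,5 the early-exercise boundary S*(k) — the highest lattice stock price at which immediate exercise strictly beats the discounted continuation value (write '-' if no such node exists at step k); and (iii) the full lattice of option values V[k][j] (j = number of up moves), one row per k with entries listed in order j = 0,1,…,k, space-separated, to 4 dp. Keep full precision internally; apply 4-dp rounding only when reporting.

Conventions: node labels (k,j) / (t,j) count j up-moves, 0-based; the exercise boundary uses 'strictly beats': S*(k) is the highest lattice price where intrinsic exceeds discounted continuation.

params: Δt=0.08333 u=1.06803 d=0.93630 q=0.51144 e^(-rΔt)=0.99634
t_6 payoffs: 19.6300 10.9226 0.9900 0.0000 0.0000 0.0000 0.0000
t_5: node(5,0) S=66.1005 payoff=15.4195 vs cont=15.1212 → 15.4195 [stop]  node(5,1) S=75.4003 payoff=6.1197 vs cont=5.8213 → 6.1197 [stop]  node(5,2) S=86.0086 payoff=0.0000 vs cont=0.4819 → 0.4819 [wait]  node(5,3) S=98.1094 payoff=0.0000 vs cont=0.0000 → 0.0000 [wait]  node(5,4) S=111.9127 payoff=0.0000 vs cont=0.0000 → 0.0000 [wait]  node(5,5) S=127.6581 payoff=0.0000 vs cont=0.0000 → 0.0000 [wait]  ⇒ S*(5)=75.4003
t_4: node(4,0) S=70.5974 payoff=10.9226 vs cont=10.6242 → 10.9226 [stop]  node(4,1) S=80.5300 payoff=0.9900 vs cont=3.2245 → 3.2245 [wait]  node(4,2) S=91.8600 payoff=0.0000 vs cont=0.2346 → 0.2346 [wait]  node(4,3) S=104.7840 payoff=0.0000 vs cont=0.0000 → 0.0000 [wait]  node(4,4) S=119.5264 payoff=0.0000 vs cont=0.0000 → 0.0000 [wait]  ⇒ S*(4)=70.5974
t_3: node(3,0) S=75.4003 payoff=6.1197 vs cont=6.9599 → 6.9599 [wait]  node(3,1) S=86.0086 payoff=0.0000 vs cont=1.6891 → 1.6891 [wait]  node(3,2) S=98.1094 payoff=0.0000 vs cont=0.1142 → 0.1142 [wait]  node(3,3) S=111.9127 payoff=0.0000 vs cont=0.0000 → 0.0000 [wait]  ⇒ S*(3)=-
t_2: node(2,0) S=80.5300 payoff=0.9900 vs cont=4.2486 → 4.2486 [wait]  node(2,1) S=91.8600 payoff=0.0000 vs cont=0.8804 → 0.8804 [wait]  node(2,2) S=104.7840 payoff=0.0000 vs cont=0.0556 → 0.0556 [wait]  ⇒ S*(2)=-
t_1: node(1,0) S=86.0086 payoff=0.0000 vs cont=2.5167 → 2.5167 [wait]  node(1,1) S=98.1094 payoff=0.0000 vs cont=0.4569 → 0.4569 [wait]  ⇒ S*(1)=-
t_0: node(0,0) S=91.8600 payoff=0.0000 vs cont=1.4579 → 1.4579 [wait]  ⇒ S*(0)=-

price = 1.4579
boundary = - - - - 70.5974 75.4003
tree:
1.4579
2.5167 0.4569
4.2486 0.8804 0.0556
6.9599 1.6891 0.1142 0.0000
10.9226 3.2245 0.2346 0.0000 0.0000
15.4195 6.1197 0.4819 0.0000 0.0000 0.0000
19.6300 10.9226 0.9900 0.0000 0.0000 0.0000 0.0000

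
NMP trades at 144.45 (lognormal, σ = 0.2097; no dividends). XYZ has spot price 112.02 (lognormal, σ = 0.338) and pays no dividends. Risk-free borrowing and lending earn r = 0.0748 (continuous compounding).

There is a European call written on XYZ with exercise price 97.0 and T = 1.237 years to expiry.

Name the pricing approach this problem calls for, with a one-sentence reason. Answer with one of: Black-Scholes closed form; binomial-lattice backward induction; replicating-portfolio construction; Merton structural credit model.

Key observation: a European-exercise option on XYZ struck at 97.0 — a GBM underlying with constant parameters — admits an analytic price: the data contain no early exercise, no discrete tree, no debt structure.

framework: Black-Scholes closed form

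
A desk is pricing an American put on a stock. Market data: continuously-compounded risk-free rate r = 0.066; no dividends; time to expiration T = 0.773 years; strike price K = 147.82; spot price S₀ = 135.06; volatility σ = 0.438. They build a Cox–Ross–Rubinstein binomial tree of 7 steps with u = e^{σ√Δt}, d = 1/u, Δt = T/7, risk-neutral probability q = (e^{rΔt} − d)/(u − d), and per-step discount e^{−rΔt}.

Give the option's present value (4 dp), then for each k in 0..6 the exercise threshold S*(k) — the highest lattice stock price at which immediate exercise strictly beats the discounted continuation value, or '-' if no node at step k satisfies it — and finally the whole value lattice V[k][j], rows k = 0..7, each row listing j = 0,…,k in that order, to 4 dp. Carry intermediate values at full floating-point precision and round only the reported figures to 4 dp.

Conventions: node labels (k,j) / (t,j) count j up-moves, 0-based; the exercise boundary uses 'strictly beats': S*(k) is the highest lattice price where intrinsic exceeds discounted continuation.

params: Δt=0.11043 u=1.15668 d=0.86455 q=0.48872 e^(-rΔt)=0.99274
t_7 payoffs: 99.0623 82.5870 60.5448 31.0544 0.0000 0.0000 0.0000 0.0000
t_6: node(6,0) S=56.3969 payoff=91.4231 vs cont=90.3497 → 91.4231 [stop]  node(6,1) S=75.4534 payoff=72.3666 vs cont=71.2931 → 72.3666 [stop]  node(6,2) S=100.9492 payoff=46.8708 vs cont=45.7974 → 46.8708 [stop]  node(6,3) S=135.0600 payoff=12.7600 vs cont=15.7623 → 15.7623 [wait]  node(6,4) S=180.6969 payoff=0.0000 vs cont=0.0000 → 0.0000 [wait]  node(6,5) S=241.7545 payoff=0.0000 vs cont=0.0000 → 0.0000 [wait]  node(6,6) S=323.4435 payoff=0.0000 vs cont=0.0000 → 0.0000 [wait]  ⇒ S*(6)=100.9492
t_5: node(5,0) S=65.2330 payoff=82.5870 vs cont=81.5136 → 82.5870 [stop]  node(5,1) S=87.2752 payoff=60.5448 vs cont=59.4714 → 60.5448 [stop]  node(5,2) S=116.7656 payoff=31.0544 vs cont=31.4376 → 31.4376 [wait]  node(5,3) S=156.2207 payoff=0.0000 vs cont=8.0005 → 8.0005 [wait]  node(5,4) S=209.0078 payoff=0.0000 vs cont=0.0000 → 0.0000 [wait]  node(5,5) S=279.6317 payoff=0.0000 vs cont=0.0000 → 0.0000 [wait]  ⇒ S*(5)=87.2752
t_4: node(4,0) S=75.4534 payoff=72.3666 vs cont=71.2931 → 72.3666 [stop]  node(4,1) S=100.9492 payoff=46.8708 vs cont=45.9833 → 46.8708 [stop]  node(4,2) S=135.0600 payoff=12.7600 vs cont=19.8384 → 19.8384 [wait]  node(4,3) S=180.6969 payoff=0.0000 vs cont=4.0608 → 4.0608 [wait]  node(4,4) S=241.7545 payoff=0.0000 vs cont=0.0000 → 0.0000 [wait]  ⇒ S*(4)=100.9492
t_3: node(3,0) S=87.2752 payoff=60.5448 vs cont=59.4714 → 60.5448 [stop]  node(3,1) S=116.7656 payoff=31.0544 vs cont=33.4152 → 33.4152 [wait]  node(3,2) S=156.2207 payoff=0.0000 vs cont=12.0396 → 12.0396 [wait]  node(3,3) S=209.0078 payoff=0.0000 vs cont=2.0612 → 2.0612 [wait]  ⇒ S*(3)=87.2752
t_2: node(2,0) S=100.9492 payoff=46.8708 vs cont=46.9427 → 46.9427 [wait]  node(2,1) S=135.0600 payoff=12.7600 vs cont=22.8018 → 22.8018 [wait]  node(2,2) S=180.6969 payoff=0.0000 vs cont=7.1109 → 7.1109 [wait]  ⇒ S*(2)=-
t_1: node(1,0) S=116.7656 payoff=31.0544 vs cont=34.8895 → 34.8895 [wait]  node(1,1) S=156.2207 payoff=0.0000 vs cont=15.0235 → 15.0235 [wait]  ⇒ S*(1)=-
t_0: node(0,0) S=135.0600 payoff=12.7600 vs cont=24.9978 → 24.9978 [wait]  ⇒ S*(0)=-

price = 24.9978
boundary = - - - 87.2752 100.9492 87.2752 100.9492
tree:
24.9978
34.8895 15.0235
46.9427 22.8018 7.1109
60.5448 33.4152 12.0396 2.0612
72.3666 46.8708 19.8384 4.0608 0.0000
82.5870 60.5448 31.4376 8.0005 0.0000 0.0000
91.4231 72.3666 46.8708 15.7623 0.0000 0.0000 0.0000
99.0623 82.5870 60.5448 31.0544 0.0000 0.0000 0.0000 0.0000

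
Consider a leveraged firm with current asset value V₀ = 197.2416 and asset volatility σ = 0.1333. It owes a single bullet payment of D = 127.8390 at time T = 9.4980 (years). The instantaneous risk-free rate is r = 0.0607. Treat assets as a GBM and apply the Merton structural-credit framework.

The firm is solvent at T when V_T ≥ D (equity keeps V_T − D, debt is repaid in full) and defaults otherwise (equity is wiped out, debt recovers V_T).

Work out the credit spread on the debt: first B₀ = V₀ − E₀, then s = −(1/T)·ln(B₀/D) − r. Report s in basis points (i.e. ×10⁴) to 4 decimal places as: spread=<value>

Equity is a call on the firm's assets struck at D = 127.8390:
d₁ = [ln(V₀/D) + (r + σ²/2)T] / (σ√T)
   = [ln(197.2416/127.8390) + (0.0607 + 0.5·0.1333²)·9.4980] / (0.1333·√9.4980)
   = [0.433658 + 0.660913] / 0.410815 = 2.664389
d₂ = d₁ − σ√T = 2.664389 − 0.410815 = 2.253574
N(d₁) = 0.996144,  N(d₂) = 0.987889,  e^(−rT) = 0.561845
E₀ = V₀·N(d₁) − D·e^(−rT)·N(d₂)
   = 197.2416·0.996144 − 127.8390·0.561845·0.987889 = 125.525120
B₀ = V₀ − E₀ = 197.2416 − 125.525120 = 71.716480
spread = −(1/T)·ln(B₀/D) − r = −(1/9.4980)·ln(71.716480/127.8390) − 0.0607 = 0.00016030
in basis points: 0.00016030 × 10⁴ = 1.6030 bp

spread=1.6030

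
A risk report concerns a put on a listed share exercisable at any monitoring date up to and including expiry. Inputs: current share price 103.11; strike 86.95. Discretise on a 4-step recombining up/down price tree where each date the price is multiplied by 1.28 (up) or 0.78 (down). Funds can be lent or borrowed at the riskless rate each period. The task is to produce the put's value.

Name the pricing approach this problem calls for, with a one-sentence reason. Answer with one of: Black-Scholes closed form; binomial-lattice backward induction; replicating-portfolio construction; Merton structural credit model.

Key observation: the put (strike 86.95 on spot 103.11) is American-style on a 4-step discrete price model, so the early-exercise decision at every node requires stepwise backward valuation — a closed form cannot price the exercise right.

framework: binomial-lattice backward induction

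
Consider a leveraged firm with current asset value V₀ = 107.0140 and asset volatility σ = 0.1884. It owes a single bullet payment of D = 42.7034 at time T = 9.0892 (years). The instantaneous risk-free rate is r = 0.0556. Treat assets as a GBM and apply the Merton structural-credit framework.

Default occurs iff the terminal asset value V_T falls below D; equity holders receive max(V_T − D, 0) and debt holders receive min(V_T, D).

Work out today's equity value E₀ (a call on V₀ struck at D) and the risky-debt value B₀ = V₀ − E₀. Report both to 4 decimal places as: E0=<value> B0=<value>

E0=81.3081 B0=25.7059

Apply the equity-as-call identities (strike 42.7034, horizon 9.0892 years):
d₁ = [ln(V₀/D) + (r + σ²/2)T] / (σ√T)
   = [ln(107.0140/42.7034) + (0.0556 + 0.5·0.1884²)·9.0892] / (0.1884·√9.0892)
   = [0.918681 + 0.666668] / 0.567994 = 2.791137
d₂ = d₁ − σ√T = 2.791137 − 0.567994 = 2.223143
N(d₁) = 0.997374,  N(d₂) = 0.986897,  e^(−rT) = 0.603289
E₀ = V₀·N(d₁) − D·e^(−rT)·N(d₂)
   = 107.0140·0.997374 − 42.7034·0.603289·0.986897 = 81.308055
B₀ = V₀ − E₀ = 107.0140 − 81.308055 = 25.705945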